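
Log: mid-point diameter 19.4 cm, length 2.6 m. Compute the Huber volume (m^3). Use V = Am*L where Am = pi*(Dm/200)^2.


Huber: V = Am * L,  Am = pi*(Dm/200)^2
Am = pi*(19.4/200)^2 = 0.029559 m^2
V = 0.029559*2.6 = 0.0769 m^3

0.0769


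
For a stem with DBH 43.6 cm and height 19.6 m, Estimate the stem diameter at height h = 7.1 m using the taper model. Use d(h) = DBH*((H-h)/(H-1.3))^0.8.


Taper: d(h) = DBH * ((H - h) / (H - 1.3))^0.8
Numerator = H - h = 19.6 - 7.1 = 12.5 m
Denominator = H - 1.3 = 19.6 - 1.3 = 18.3 m
Ratio = 12.5 / 18.3 = 0.68306
d = 43.6 * 0.68306^0.8 = 32.1 cm

32.1


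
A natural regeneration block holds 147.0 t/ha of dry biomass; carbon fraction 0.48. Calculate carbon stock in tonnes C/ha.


Formula: Carbon Stock = Biomass * Carbon Fraction
C = 147.0 t/ha * 0.48
C = 70.6 t C/ha

70.6


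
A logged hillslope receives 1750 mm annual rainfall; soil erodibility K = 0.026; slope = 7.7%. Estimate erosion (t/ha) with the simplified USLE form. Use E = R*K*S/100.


Formula: E = R * K * S / 100  (simplified USLE)
R * K = 1750 * 0.026 = 45.5
E = 45.5 * 7.7 / 100 = 3.5 t/ha

3.5


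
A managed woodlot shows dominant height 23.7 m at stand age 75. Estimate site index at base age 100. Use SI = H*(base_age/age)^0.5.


Formula: SI = H_dom * (base_age / age)^0.5
Age ratio = 100 / 75 = 1.33333
sqrt(age_ratio) = 1.1547
SI = 23.7 * 1.1547 = 27.4 m

27.4


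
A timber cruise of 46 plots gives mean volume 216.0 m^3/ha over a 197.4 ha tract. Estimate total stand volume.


Formula: Total Volume = Mean Volume per ha * Total Area
Total Volume = 216.0 m^3/ha * 197.4 ha
Total Volume = 42638 m^3

42638


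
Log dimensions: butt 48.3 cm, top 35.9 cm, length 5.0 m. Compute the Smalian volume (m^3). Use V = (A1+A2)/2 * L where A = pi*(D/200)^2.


Smalian: V = (A1 + A2)/2 * L,  A = pi*(D/200)^2
A1 = pi*(48.3/200)^2 = 0.183225 m^2
A2 = pi*(35.9/200)^2 = 0.101223 m^2
V = (0.183225+0.101223)/2*5.0 = 0.7111 m^3

0.7111


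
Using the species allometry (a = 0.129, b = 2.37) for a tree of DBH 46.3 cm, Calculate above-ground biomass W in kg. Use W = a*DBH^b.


Formula: W = a * DBH^b  (allometric power law)
DBH^b = 46.3^2.37 = 8859.8618
W = 0.129 * 8859.8618 = 1142.9 kg

1142.9


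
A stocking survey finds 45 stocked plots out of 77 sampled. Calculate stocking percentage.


Formula: Stocking % = stocked plots / total plots * 100
Stocking = 45 / 77 * 100
Stocking = 0.5844 * 100 = 58.4%

58.4


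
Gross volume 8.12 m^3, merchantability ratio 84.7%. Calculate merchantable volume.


Formula: MV = V_total * (merchantable_pct / 100)
Merchantable fraction = 84.7% / 100 = 0.847
MV = 8.12 m^3 * 0.847 = 6.878 m^3

6.878


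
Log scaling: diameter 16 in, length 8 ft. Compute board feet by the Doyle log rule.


Doyle: BF = (D - 4)^2 * L / 16
Adjusted diameter = 16 - 4 = 12 in
(D-4)^2 = 12^2 = 144
BF = 144 * 8 / 16 = 72 BF

72


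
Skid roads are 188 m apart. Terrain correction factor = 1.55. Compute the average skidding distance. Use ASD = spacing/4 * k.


Formula: ASD = (spacing / 4) * correction
Uncorrected distance = spacing / 4 = 188 / 4 = 47 m
ASD = 47 * 1.55 = 73 m

73


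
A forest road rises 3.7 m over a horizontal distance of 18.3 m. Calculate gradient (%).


Formula: Gradient = rise / run * 100
Gradient = 3.7 / 18.3 * 100 = 20.2%

20.2


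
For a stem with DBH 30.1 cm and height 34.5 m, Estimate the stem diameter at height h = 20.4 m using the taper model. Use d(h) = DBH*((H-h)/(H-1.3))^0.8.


Taper: d(h) = DBH * ((H - h) / (H - 1.3))^0.8
Numerator = H - h = 34.5 - 20.4 = 14.1 m
Denominator = H - 1.3 = 34.5 - 1.3 = 33.2 m
Ratio = 14.1 / 33.2 = 0.4247
d = 30.1 * 0.4247^0.8 = 15.2 cm

15.2


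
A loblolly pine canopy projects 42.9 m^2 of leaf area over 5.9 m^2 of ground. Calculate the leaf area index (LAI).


Formula: LAI = total leaf area / ground area  (dimensionless)
LAI = 42.9 m^2 / 5.9 m^2
LAI = 7.27

7.27


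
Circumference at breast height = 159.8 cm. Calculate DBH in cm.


Formula: DBH = C / pi
DBH = 159.8 / pi
pi = 3.14159...
DBH = 50.9 cm

50.9


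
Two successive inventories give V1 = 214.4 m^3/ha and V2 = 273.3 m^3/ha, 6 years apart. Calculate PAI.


Formula: PAI = (V_T2 - V_T1) / (T2 - T1)
Volume increment = 273.3 - 214.4 = 58.9 m^3/ha
PAI = 58.9 / 6 = 9.82 m^3/ha/year

9.82


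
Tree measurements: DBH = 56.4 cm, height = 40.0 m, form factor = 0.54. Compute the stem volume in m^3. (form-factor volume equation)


Formula: V = pi * (DBH/200)^2 * H * ff
Radius = DBH/200 = 56.4/200 = 0.282 m
Radius^2 = 0.282^2 = 0.079524 m^2
V = pi * 0.079524 * 40.0 * 0.54
V = 5.396 m^3

5.396


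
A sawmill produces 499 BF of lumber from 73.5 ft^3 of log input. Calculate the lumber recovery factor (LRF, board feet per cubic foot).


Formula: LRF = Lumber Output (BF) / Log Input (ft^3)
LRF = 499 BF / 73.5 ft^3
LRF = 6.79 BF/ft^3

6.79


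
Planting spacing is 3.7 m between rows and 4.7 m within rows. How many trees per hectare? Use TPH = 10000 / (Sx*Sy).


Formula: TPH = 10000 m^2/ha / (spacing_x * spacing_y)
Area per tree = 3.7 m * 4.7 m = 17.39 m^2
TPH = 10000 / 17.39 = 575 trees/ha

575


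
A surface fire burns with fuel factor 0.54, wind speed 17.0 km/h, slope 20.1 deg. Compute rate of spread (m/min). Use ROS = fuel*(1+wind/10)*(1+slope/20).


Formula: ROS = fuel * (1 + wind/10) * (1 + slope/20)
Wind factor = 1 + 17.0/10 = 2.7
Slope factor = 1 + 20.1/20 = 2.005
ROS = 0.54 * 2.7 * 2.005 = 2.92 m/min

2.92


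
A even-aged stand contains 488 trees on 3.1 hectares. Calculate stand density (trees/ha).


Formula: Stand Density = N_trees / Area_ha
Density = 488 trees / 3.1 ha
Density = 157 trees/ha

157


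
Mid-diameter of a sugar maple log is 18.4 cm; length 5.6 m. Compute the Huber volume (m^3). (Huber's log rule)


Huber: V = Am * L,  Am = pi*(Dm/200)^2
Am = pi*(18.4/200)^2 = 0.02659 m^2
V = 0.02659*5.6 = 0.1489 m^3

0.1489


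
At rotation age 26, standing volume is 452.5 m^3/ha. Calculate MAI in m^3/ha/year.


Formula: MAI = Total Volume / Stand Age
MAI = 452.5 m^3/ha / 26 years
MAI = 17.4 m^3/ha/year

17.4


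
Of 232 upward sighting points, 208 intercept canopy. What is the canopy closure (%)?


Formula: Canopy closure = covered points / total points * 100
Closure = 208 / 232 * 100
Closure = 0.8966 * 100 = 89.7%

89.7


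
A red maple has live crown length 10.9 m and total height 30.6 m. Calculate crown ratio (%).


Formula: Crown Ratio = (Crown Length / Total Height) * 100
CR = (10.9 m / 30.6 m) * 100
CR = 0.3562 * 100 = 35.6%

35.6


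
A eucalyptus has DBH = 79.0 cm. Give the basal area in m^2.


Formula: BA = pi * (DBH/2)^2 / 10000  (cm^2 to m^2)
Radius = DBH/2 = 79.0/2 = 39.5 cm
BA = pi * 39.5^2 / 10000
   = 4901.6699 cm^2 / 10000
   = 0.4902 m^2

0.4902


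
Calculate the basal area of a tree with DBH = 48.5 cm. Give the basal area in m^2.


Formula: BA = pi * (DBH/2)^2 / 10000  (cm^2 to m^2)
Radius = DBH/2 = 48.5/2 = 24.25 cm
BA = pi * 24.25^2 / 10000
   = 1847.4528 cm^2 / 10000
   = 0.1847 m^2

0.1847


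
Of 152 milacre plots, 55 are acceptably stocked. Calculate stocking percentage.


Formula: Stocking % = stocked plots / total plots * 100
Stocking = 55 / 152 * 100
Stocking = 0.3618 * 100 = 36.2%

36.2


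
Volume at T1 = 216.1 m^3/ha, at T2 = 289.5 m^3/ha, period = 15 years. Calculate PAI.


Formula: PAI = (V_T2 - V_T1) / (T2 - T1)
Volume increment = 289.5 - 216.1 = 73.4 m^3/ha
PAI = 73.4 / 15 = 4.89 m^3/ha/year

4.89


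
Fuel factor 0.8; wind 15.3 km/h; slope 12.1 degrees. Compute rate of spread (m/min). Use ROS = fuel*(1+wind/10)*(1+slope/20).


Formula: ROS = fuel * (1 + wind/10) * (1 + slope/20)
Wind factor = 1 + 15.3/10 = 2.53
Slope factor = 1 + 12.1/20 = 1.605
ROS = 0.8 * 2.53 * 1.605 = 3.25 m/min

3.25


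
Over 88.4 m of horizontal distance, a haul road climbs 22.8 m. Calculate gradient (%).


Formula: Gradient = rise / run * 100
Gradient = 22.8 / 88.4 * 100 = 25.8%

25.8


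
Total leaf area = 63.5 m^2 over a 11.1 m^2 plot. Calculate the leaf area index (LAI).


Formula: LAI = total leaf area / ground area  (dimensionless)
LAI = 63.5 m^2 / 11.1 m^2
LAI = 5.72

5.72


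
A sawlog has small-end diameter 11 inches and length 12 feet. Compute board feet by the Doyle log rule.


Doyle: BF = (D - 4)^2 * L / 16
Adjusted diameter = 11 - 4 = 7 in
(D-4)^2 = 7^2 = 49
BF = 49 * 12 / 16 = 37 BF

37


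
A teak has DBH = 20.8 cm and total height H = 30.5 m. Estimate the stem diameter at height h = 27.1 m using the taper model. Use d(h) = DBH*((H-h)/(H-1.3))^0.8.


Taper: d(h) = DBH * ((H - h) / (H - 1.3))^0.8
Numerator = H - h = 30.5 - 27.1 = 3.4 m
Denominator = H - 1.3 = 30.5 - 1.3 = 29.2 m
Ratio = 3.4 / 29.2 = 0.11644
d = 20.8 * 0.11644^0.8 = 3.7 cm

3.7


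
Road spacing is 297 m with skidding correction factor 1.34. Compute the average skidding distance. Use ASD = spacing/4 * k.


Formula: ASD = (spacing / 4) * correction
Uncorrected distance = spacing / 4 = 297 / 4 = 74.25 m
ASD = 74.25 * 1.34 = 99 m

99


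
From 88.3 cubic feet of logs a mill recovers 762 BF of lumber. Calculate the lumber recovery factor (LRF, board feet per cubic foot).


Formula: LRF = Lumber Output (BF) / Log Input (ft^3)
LRF = 762 BF / 88.3 ft^3
LRF = 8.63 BF/ft^3

8.63


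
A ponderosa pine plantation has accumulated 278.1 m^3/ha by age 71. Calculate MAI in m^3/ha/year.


Formula: MAI = Total Volume / Stand Age
MAI = 278.1 m^3/ha / 71 years
MAI = 3.92 m^3/ha/year

3.92


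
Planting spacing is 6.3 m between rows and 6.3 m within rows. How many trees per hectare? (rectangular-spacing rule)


Formula: TPH = 10000 m^2/ha / (spacing_x * spacing_y)
Area per tree = 6.3 m * 6.3 m = 39.69 m^2
TPH = 10000 / 39.69 = 252 trees/ha

252


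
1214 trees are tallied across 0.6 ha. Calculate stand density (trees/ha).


Formula: Stand Density = N_trees / Area_ha
Density = 1214 trees / 0.6 ha
Density = 2023 trees/ha

2023


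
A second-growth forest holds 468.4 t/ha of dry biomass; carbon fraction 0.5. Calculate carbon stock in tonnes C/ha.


Formula: Carbon Stock = Biomass * Carbon Fraction
C = 468.4 t/ha * 0.5
C = 234.2 t C/ha

234.2


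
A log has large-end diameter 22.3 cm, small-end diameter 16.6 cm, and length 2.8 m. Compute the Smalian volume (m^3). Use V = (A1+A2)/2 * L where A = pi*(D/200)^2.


Smalian: V = (A1 + A2)/2 * L,  A = pi*(D/200)^2
A1 = pi*(22.3/200)^2 = 0.039057 m^2
A2 = pi*(16.6/200)^2 = 0.021642 m^2
V = (0.039057+0.021642)/2*2.8 = 0.085 m^3

0.085


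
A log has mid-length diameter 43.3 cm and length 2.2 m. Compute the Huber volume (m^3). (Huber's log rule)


Huber: V = Am * L,  Am = pi*(Dm/200)^2
Am = pi*(43.3/200)^2 = 0.147254 m^2
V = 0.147254*2.2 = 0.324 m^3

0.324


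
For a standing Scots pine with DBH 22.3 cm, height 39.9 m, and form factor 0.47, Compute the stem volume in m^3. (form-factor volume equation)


Formula: V = pi * (DBH/200)^2 * H * ff
Radius = DBH/200 = 22.3/200 = 0.1115 m
Radius^2 = 0.1115^2 = 0.01243225 m^2
V = pi * 0.01243225 * 39.9 * 0.47
V = 0.732 m^3

0.732


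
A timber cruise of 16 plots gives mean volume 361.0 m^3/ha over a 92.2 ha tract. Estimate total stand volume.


Formula: Total Volume = Mean Volume per ha * Total Area
Total Volume = 361.0 m^3/ha * 92.2 ha
Total Volume = 33284 m^3

33284


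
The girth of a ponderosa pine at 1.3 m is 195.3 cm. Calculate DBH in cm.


Formula: DBH = C / pi
DBH = 195.3 / pi
pi = 3.14159...
DBH = 62.2 cm

62.2


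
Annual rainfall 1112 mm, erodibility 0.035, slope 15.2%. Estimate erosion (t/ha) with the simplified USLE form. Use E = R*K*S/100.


Formula: E = R * K * S / 100  (simplified USLE)
R * K = 1112 * 0.035 = 38.92
E = 38.92 * 15.2 / 100 = 5.92 t/ha

5.92


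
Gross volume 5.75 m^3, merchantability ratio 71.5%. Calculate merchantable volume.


Formula: MV = V_total * (merchantable_pct / 100)
Merchantable fraction = 71.5% / 100 = 0.715
MV = 5.75 m^3 * 0.715 = 4.111 m^3

4.111


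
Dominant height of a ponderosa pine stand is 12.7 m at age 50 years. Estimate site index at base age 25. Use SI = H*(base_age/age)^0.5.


Formula: SI = H_dom * (base_age / age)^0.5
Age ratio = 25 / 50 = 0.5
sqrt(age_ratio) = 0.70711
SI = 12.7 * 0.70711 = 9.0 m

9.0


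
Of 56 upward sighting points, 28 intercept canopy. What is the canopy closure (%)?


Formula: Canopy closure = covered points / total points * 100
Closure = 28 / 56 * 100
Closure = 0.5 * 100 = 50.0%

50.0


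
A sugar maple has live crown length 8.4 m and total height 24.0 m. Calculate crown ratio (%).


Formula: Crown Ratio = (Crown Length / Total Height) * 100
CR = (8.4 m / 24.0 m) * 100
CR = 0.35 * 100 = 35.0%

35.0


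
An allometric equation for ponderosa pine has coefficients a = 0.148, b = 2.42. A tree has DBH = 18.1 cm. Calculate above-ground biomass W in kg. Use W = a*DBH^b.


Formula: W = a * DBH^b  (allometric power law)
DBH^b = 18.1^2.42 = 1105.5596
W = 0.148 * 1105.5596 = 163.6 kg

163.6


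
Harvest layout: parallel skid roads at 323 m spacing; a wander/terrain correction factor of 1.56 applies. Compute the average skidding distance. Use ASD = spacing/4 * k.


Formula: ASD = (spacing / 4) * correction
Uncorrected distance = spacing / 4 = 323 / 4 = 80.75 m
ASD = 80.75 * 1.56 = 126 m

126


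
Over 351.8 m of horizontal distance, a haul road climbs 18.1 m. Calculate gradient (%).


Formula: Gradient = rise / run * 100
Gradient = 18.1 / 351.8 * 100 = 5.1%

5.1


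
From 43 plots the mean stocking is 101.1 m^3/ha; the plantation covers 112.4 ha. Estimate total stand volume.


Formula: Total Volume = Mean Volume per ha * Total Area
Total Volume = 101.1 m^3/ha * 112.4 ha
Total Volume = 11364 m^3

11364


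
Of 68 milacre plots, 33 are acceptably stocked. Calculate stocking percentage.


Formula: Stocking % = stocked plots / total plots * 100
Stocking = 33 / 68 * 100
Stocking = 0.4853 * 100 = 48.5%

48.5


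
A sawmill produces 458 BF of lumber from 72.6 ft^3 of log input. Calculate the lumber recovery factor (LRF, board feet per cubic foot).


Formula: LRF = Lumber Output (BF) / Log Input (ft^3)
LRF = 458 BF / 72.6 ft^3
LRF = 6.31 BF/ft^3

6.31


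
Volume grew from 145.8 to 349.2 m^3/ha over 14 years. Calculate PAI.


Formula: PAI = (V_T2 - V_T1) / (T2 - T1)
Volume increment = 349.2 - 145.8 = 203.4 m^3/ha
PAI = 203.4 / 14 = 14.53 m^3/ha/year

14.53


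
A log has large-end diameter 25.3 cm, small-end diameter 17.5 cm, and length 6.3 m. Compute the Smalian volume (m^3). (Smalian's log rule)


Smalian: V = (A1 + A2)/2 * L,  A = pi*(D/200)^2
A1 = pi*(25.3/200)^2 = 0.050273 m^2
A2 = pi*(17.5/200)^2 = 0.024053 m^2
V = (0.050273+0.024053)/2*6.3 = 0.2341 m^3

0.2341


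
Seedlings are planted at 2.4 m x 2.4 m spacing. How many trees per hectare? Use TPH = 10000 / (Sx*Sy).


Formula: TPH = 10000 m^2/ha / (spacing_x * spacing_y)
Area per tree = 2.4 m * 2.4 m = 5.76 m^2
TPH = 10000 / 5.76 = 1736 trees/ha

1736


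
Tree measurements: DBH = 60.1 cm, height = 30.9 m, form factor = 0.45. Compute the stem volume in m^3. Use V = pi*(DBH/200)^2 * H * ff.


Formula: V = pi * (DBH/200)^2 * H * ff
Radius = DBH/200 = 60.1/200 = 0.3005 m
Radius^2 = 0.3005^2 = 0.09030025 m^2
V = pi * 0.09030025 * 30.9 * 0.45
V = 3.945 m^3

3.945


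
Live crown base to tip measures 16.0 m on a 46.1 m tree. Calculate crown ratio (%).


Formula: Crown Ratio = (Crown Length / Total Height) * 100
CR = (16.0 m / 46.1 m) * 100
CR = 0.3471 * 100 = 34.7%

34.7


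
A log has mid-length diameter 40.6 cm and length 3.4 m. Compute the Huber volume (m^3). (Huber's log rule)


Huber: V = Am * L,  Am = pi*(Dm/200)^2
Am = pi*(40.6/200)^2 = 0.129462 m^2
V = 0.129462*3.4 = 0.4402 m^3

0.4402


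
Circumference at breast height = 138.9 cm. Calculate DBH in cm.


Formula: DBH = C / pi
DBH = 138.9 / pi
pi = 3.14159...
DBH = 44.2 cm

44.2


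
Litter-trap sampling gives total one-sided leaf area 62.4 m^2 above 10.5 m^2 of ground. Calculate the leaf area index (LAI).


Formula: LAI = total leaf area / ground area  (dimensionless)
LAI = 62.4 m^2 / 10.5 m^2
LAI = 5.94

5.94


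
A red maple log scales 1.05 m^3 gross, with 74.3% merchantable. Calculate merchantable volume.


Formula: MV = V_total * (merchantable_pct / 100)
Merchantable fraction = 74.3% / 100 = 0.743
MV = 1.05 m^3 * 0.743 = 0.78 m^3

0.78


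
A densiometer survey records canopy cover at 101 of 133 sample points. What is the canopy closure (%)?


Formula: Canopy closure = covered points / total points * 100
Closure = 101 / 133 * 100
Closure = 0.7594 * 100 = 75.9%

75.9


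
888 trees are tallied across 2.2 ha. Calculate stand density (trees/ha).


Formula: Stand Density = N_trees / Area_ha
Density = 888 trees / 2.2 ha
Density = 404 trees/ha

404


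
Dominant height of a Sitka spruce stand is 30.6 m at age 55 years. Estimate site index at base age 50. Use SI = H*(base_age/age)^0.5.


Formula: SI = H_dom * (base_age / age)^0.5
Age ratio = 50 / 55 = 0.90909
sqrt(age_ratio) = 0.95346
SI = 30.6 * 0.95346 = 29.2 m

29.2


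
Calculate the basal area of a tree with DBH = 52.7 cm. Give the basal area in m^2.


Formula: BA = pi * (DBH/2)^2 / 10000  (cm^2 to m^2)
Radius = DBH/2 = 52.7/2 = 26.35 cm
BA = pi * 26.35^2 / 10000
   = 2181.2785 cm^2 / 10000
   = 0.2181 m^2

0.2181


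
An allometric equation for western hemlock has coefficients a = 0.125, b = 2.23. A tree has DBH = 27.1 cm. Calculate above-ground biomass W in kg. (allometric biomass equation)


Formula: W = a * DBH^b  (allometric power law)
DBH^b = 27.1^2.23 = 1568.6336
W = 0.125 * 1568.6336 = 196.1 kg

196.1


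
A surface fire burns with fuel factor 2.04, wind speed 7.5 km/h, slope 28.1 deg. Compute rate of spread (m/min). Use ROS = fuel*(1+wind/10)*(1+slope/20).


Formula: ROS = fuel * (1 + wind/10) * (1 + slope/20)
Wind factor = 1 + 7.5/10 = 1.75
Slope factor = 1 + 28.1/20 = 2.405
ROS = 2.04 * 1.75 * 2.405 = 8.59 m/min

8.59


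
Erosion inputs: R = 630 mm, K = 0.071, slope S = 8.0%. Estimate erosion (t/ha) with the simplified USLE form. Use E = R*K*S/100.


Formula: E = R * K * S / 100  (simplified USLE)
R * K = 630 * 0.071 = 44.73
E = 44.73 * 8.0 / 100 = 3.58 t/ha

3.58


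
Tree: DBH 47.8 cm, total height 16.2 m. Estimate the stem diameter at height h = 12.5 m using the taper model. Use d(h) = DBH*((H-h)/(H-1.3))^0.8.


Taper: d(h) = DBH * ((H - h) / (H - 1.3))^0.8
Numerator = H - h = 16.2 - 12.5 = 3.7 m
Denominator = H - 1.3 = 16.2 - 1.3 = 14.9 m
Ratio = 3.7 / 14.9 = 0.24832
d = 47.8 * 0.24832^0.8 = 15.7 cm

15.7


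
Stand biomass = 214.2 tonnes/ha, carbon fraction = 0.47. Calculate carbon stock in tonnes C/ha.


Formula: Carbon Stock = Biomass * Carbon Fraction
C = 214.2 t/ha * 0.47
C = 100.7 t C/ha

100.7


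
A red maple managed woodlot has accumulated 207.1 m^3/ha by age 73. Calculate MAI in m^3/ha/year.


Formula: MAI = Total Volume / Stand Age
MAI = 207.1 m^3/ha / 73 years
MAI = 2.84 m^3/ha/year

2.84


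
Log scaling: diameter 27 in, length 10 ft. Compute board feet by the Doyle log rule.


Doyle: BF = (D - 4)^2 * L / 16
Adjusted diameter = 27 - 4 = 23 in
(D-4)^2 = 23^2 = 529
BF = 529 * 10 / 16 = 331 BF

331


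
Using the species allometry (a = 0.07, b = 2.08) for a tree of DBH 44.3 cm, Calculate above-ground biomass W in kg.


Formula: W = a * DBH^b  (allometric power law)
DBH^b = 44.3^2.08 = 2657.7844
W = 0.07 * 2657.7844 = 186.0 kg

186.0


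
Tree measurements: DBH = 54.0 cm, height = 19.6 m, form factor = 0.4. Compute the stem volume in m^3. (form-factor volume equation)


Formula: V = pi * (DBH/200)^2 * H * ff
Radius = DBH/200 = 54.0/200 = 0.27 m
Radius^2 = 0.27^2 = 0.0729 m^2
V = pi * 0.0729 * 19.6 * 0.4
V = 1.796 m^3

1.796


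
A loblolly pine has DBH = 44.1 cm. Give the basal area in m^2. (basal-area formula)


Formula: BA = pi * (DBH/2)^2 / 10000  (cm^2 to m^2)
Radius = DBH/2 = 44.1/2 = 22.05 cm
BA = pi * 22.05^2 / 10000
   = 1527.4502 cm^2 / 10000
   = 0.1527 m^2

0.1527


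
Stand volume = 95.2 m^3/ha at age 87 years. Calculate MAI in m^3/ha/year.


Formula: MAI = Total Volume / Stand Age
MAI = 95.2 m^3/ha / 87 years
MAI = 1.09 m^3/ha/year

1.09


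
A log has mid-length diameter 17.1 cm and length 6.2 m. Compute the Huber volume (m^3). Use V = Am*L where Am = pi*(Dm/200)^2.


Huber: V = Am * L,  Am = pi*(Dm/200)^2
Am = pi*(17.1/200)^2 = 0.022966 m^2
V = 0.022966*6.2 = 0.1424 m^3

0.1424


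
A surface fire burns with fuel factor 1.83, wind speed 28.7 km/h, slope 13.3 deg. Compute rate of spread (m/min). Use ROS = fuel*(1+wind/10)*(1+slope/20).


Formula: ROS = fuel * (1 + wind/10) * (1 + slope/20)
Wind factor = 1 + 28.7/10 = 3.87
Slope factor = 1 + 13.3/20 = 1.665
ROS = 1.83 * 3.87 * 1.665 = 11.79 m/min

11.79


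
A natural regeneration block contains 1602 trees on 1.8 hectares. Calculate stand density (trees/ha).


Formula: Stand Density = N_trees / Area_ha
Density = 1602 trees / 1.8 ha
Density = 890 trees/ha

890


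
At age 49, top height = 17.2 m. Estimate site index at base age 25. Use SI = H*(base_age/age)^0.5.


Formula: SI = H_dom * (base_age / age)^0.5
Age ratio = 25 / 49 = 0.5102
sqrt(age_ratio) = 0.71429
SI = 17.2 * 0.71429 = 12.3 m

12.3


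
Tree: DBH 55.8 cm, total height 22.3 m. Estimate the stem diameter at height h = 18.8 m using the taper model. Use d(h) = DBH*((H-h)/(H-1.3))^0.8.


Taper: d(h) = DBH * ((H - h) / (H - 1.3))^0.8
Numerator = H - h = 22.3 - 18.8 = 3.5 m
Denominator = H - 1.3 = 22.3 - 1.3 = 21.0 m
Ratio = 3.5 / 21.0 = 0.16667
d = 55.8 * 0.16667^0.8 = 13.3 cm

13.3


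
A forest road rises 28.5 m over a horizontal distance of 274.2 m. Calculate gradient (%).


Formula: Gradient = rise / run * 100
Gradient = 28.5 / 274.2 * 100 = 10.4%

10.4


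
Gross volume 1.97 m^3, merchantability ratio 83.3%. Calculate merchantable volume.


Formula: MV = V_total * (merchantable_pct / 100)
Merchantable fraction = 83.3% / 100 = 0.833
MV = 1.97 m^3 * 0.833 = 1.641 m^3

1.641


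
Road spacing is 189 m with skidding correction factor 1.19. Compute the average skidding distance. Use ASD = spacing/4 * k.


Formula: ASD = (spacing / 4) * correction
Uncorrected distance = spacing / 4 = 189 / 4 = 47.25 m
ASD = 47.25 * 1.19 = 56 m

56


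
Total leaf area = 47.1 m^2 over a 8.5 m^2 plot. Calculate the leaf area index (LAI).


Formula: LAI = total leaf area / ground area  (dimensionless)
LAI = 47.1 m^2 / 8.5 m^2
LAI = 5.54

5.54


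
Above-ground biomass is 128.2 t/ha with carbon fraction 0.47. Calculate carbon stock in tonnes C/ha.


Formula: Carbon Stock = Biomass * Carbon Fraction
C = 128.2 t/ha * 0.47
C = 60.3 t C/ha

60.3


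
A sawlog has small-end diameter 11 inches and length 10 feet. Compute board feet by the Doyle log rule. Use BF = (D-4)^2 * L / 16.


Doyle: BF = (D - 4)^2 * L / 16
Adjusted diameter = 11 - 4 = 7 in
(D-4)^2 = 7^2 = 49
BF = 49 * 10 / 16 = 31 BF

31


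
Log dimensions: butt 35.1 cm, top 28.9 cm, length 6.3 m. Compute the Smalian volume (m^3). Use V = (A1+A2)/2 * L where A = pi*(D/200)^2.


Smalian: V = (A1 + A2)/2 * L,  A = pi*(D/200)^2
A1 = pi*(35.1/200)^2 = 0.096762 m^2
A2 = pi*(28.9/200)^2 = 0.065597 m^2
V = (0.096762+0.065597)/2*6.3 = 0.5114 m^3

0.5114


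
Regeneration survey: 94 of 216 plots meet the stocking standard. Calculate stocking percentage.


Formula: Stocking % = stocked plots / total plots * 100
Stocking = 94 / 216 * 100
Stocking = 0.4352 * 100 = 43.5%

43.5


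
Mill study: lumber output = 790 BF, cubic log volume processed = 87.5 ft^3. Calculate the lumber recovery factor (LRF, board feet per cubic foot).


Formula: LRF = Lumber Output (BF) / Log Input (ft^3)
LRF = 790 BF / 87.5 ft^3
LRF = 9.03 BF/ft^3

9.03


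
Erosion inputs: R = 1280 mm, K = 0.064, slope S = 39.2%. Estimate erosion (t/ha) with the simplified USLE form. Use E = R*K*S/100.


Formula: E = R * K * S / 100  (simplified USLE)
R * K = 1280 * 0.064 = 81.92
E = 81.92 * 39.2 / 100 = 32.11 t/ha

32.11


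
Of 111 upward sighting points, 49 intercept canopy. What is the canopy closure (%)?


Formula: Canopy closure = covered points / total points * 100
Closure = 49 / 111 * 100
Closure = 0.4414 * 100 = 44.1%

44.1


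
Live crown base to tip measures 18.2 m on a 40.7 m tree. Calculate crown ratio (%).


Formula: Crown Ratio = (Crown Length / Total Height) * 100
CR = (18.2 m / 40.7 m) * 100
CR = 0.4472 * 100 = 44.7%

44.7


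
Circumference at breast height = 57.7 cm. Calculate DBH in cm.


Formula: DBH = C / pi
DBH = 57.7 / pi
pi = 3.14159...
DBH = 18.4 cm

18.4


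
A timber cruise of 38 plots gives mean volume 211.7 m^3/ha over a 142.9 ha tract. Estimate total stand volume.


Formula: Total Volume = Mean Volume per ha * Total Area
Total Volume = 211.7 m^3/ha * 142.9 ha
Total Volume = 30252 m^3

30252


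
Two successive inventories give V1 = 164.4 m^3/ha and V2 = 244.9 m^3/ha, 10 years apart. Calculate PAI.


Formula: PAI = (V_T2 - V_T1) / (T2 - T1)
Volume increment = 244.9 - 164.4 = 80.5 m^3/ha
PAI = 80.5 / 10 = 8.05 m^3/ha/year

8.05


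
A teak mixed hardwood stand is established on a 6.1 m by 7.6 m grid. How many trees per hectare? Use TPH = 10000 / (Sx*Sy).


Formula: TPH = 10000 m^2/ha / (spacing_x * spacing_y)
Area per tree = 6.1 m * 7.6 m = 46.36 m^2
TPH = 10000 / 46.36 = 216 trees/ha

216


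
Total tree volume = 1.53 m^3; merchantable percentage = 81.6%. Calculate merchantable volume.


Formula: MV = V_total * (merchantable_pct / 100)
Merchantable fraction = 81.6% / 100 = 0.816
MV = 1.53 m^3 * 0.816 = 1.248 m^3

1.248


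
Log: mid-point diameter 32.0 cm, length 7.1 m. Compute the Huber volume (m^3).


Huber: V = Am * L,  Am = pi*(Dm/200)^2
Am = pi*(32.0/200)^2 = 0.080425 m^2
V = 0.080425*7.1 = 0.571 m^3

0.571


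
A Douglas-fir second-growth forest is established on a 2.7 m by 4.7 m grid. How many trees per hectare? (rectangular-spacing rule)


Formula: TPH = 10000 m^2/ha / (spacing_x * spacing_y)
Area per tree = 2.7 m * 4.7 m = 12.69 m^2
TPH = 10000 / 12.69 = 788 trees/ha

788


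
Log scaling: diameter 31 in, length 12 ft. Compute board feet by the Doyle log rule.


Doyle: BF = (D - 4)^2 * L / 16
Adjusted diameter = 31 - 4 = 27 in
(D-4)^2 = 27^2 = 729
BF = 729 * 12 / 16 = 547 BF

547


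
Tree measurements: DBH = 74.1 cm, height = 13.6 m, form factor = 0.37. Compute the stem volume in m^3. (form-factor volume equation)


Formula: V = pi * (DBH/200)^2 * H * ff
Radius = DBH/200 = 74.1/200 = 0.3705 m
Radius^2 = 0.3705^2 = 0.13727025 m^2
V = pi * 0.13727025 * 13.6 * 0.37
V = 2.17 m^3

2.17


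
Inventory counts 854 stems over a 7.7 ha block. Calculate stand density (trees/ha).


Formula: Stand Density = N_trees / Area_ha
Density = 854 trees / 7.7 ha
Density = 111 trees/ha

111


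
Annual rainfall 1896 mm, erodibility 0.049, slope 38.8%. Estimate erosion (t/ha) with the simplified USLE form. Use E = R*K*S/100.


Formula: E = R * K * S / 100  (simplified USLE)
R * K = 1896 * 0.049 = 92.904
E = 92.904 * 38.8 / 100 = 36.05 t/ha

36.05


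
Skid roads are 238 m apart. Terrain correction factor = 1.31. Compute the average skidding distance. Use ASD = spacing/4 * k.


Formula: ASD = (spacing / 4) * correction
Uncorrected distance = spacing / 4 = 238 / 4 = 59.5 m
ASD = 59.5 * 1.31 = 78 m

78


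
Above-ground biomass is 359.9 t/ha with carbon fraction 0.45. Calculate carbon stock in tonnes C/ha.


Formula: Carbon Stock = Biomass * Carbon Fraction
C = 359.9 t/ha * 0.45
C = 162.0 t C/ha

162.0


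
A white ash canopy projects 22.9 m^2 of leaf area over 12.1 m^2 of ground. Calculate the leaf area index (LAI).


Formula: LAI = total leaf area / ground area  (dimensionless)
LAI = 22.9 m^2 / 12.1 m^2
LAI = 1.89

1.89


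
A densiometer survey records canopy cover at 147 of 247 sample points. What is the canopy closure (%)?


Formula: Canopy closure = covered points / total points * 100
Closure = 147 / 247 * 100
Closure = 0.5951 * 100 = 59.5%

59.5


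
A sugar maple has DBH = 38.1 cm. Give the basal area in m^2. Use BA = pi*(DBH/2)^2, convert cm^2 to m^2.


Formula: BA = pi * (DBH/2)^2 / 10000  (cm^2 to m^2)
Radius = DBH/2 = 38.1/2 = 19.05 cm
BA = pi * 19.05^2 / 10000
   = 1140.0918 cm^2 / 10000
   = 0.114 m^2

0.114


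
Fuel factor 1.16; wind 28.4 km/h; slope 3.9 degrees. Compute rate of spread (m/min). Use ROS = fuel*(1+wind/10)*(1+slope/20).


Formula: ROS = fuel * (1 + wind/10) * (1 + slope/20)
Wind factor = 1 + 28.4/10 = 3.84
Slope factor = 1 + 3.9/20 = 1.195
ROS = 1.16 * 3.84 * 1.195 = 5.32 m/min

5.32


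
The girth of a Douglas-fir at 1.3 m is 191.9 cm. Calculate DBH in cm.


Formula: DBH = C / pi
DBH = 191.9 / pi
pi = 3.14159...
DBH = 61.1 cm

61.1


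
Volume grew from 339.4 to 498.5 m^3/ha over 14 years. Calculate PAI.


Formula: PAI = (V_T2 - V_T1) / (T2 - T1)
Volume increment = 498.5 - 339.4 = 159.1 m^3/ha
PAI = 159.1 / 14 = 11.36 m^3/ha/year

11.36


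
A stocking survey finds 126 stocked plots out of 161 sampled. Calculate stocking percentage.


Formula: Stocking % = stocked plots / total plots * 100
Stocking = 126 / 161 * 100
Stocking = 0.7826 * 100 = 78.3%

78.3


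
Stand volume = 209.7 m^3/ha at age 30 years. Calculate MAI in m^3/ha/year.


Formula: MAI = Total Volume / Stand Age
MAI = 209.7 m^3/ha / 30 years
MAI = 6.99 m^3/ha/year

6.99


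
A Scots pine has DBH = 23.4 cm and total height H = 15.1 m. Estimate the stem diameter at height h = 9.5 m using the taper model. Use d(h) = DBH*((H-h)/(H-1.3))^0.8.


Taper: d(h) = DBH * ((H - h) / (H - 1.3))^0.8
Numerator = H - h = 15.1 - 9.5 = 5.6 m
Denominator = H - 1.3 = 15.1 - 1.3 = 13.8 m
Ratio = 5.6 / 13.8 = 0.4058
d = 23.4 * 0.4058^0.8 = 11.4 cm

11.4


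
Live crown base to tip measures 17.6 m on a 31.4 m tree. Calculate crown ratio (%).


Formula: Crown Ratio = (Crown Length / Total Height) * 100
CR = (17.6 m / 31.4 m) * 100
CR = 0.5605 * 100 = 56.1%

56.1


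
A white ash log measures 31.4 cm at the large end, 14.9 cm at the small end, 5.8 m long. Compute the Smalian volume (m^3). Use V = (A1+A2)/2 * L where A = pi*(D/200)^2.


Smalian: V = (A1 + A2)/2 * L,  A = pi*(D/200)^2
A1 = pi*(31.4/200)^2 = 0.077437 m^2
A2 = pi*(14.9/200)^2 = 0.017437 m^2
V = (0.077437+0.017437)/2*5.8 = 0.2751 m^3

0.2751


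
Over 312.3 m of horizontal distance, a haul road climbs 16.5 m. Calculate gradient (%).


Formula: Gradient = rise / run * 100
Gradient = 16.5 / 312.3 * 100 = 5.3%

5.3


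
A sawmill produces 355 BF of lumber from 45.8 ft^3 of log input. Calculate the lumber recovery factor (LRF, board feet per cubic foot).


Formula: LRF = Lumber Output (BF) / Log Input (ft^3)
LRF = 355 BF / 45.8 ft^3
LRF = 7.75 BF/ft^3

7.75


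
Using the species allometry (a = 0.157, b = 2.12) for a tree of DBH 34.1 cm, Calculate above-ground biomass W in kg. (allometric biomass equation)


Formula: W = a * DBH^b  (allometric power law)
DBH^b = 34.1^2.12 = 1775.985
W = 0.157 * 1775.985 = 278.8 kg

278.8


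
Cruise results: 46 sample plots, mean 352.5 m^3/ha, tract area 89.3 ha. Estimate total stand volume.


Formula: Total Volume = Mean Volume per ha * Total Area
Total Volume = 352.5 m^3/ha * 89.3 ha
Total Volume = 31478 m^3

31478


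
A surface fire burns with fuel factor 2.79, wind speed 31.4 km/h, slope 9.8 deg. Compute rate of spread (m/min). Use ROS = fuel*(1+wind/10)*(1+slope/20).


Formula: ROS = fuel * (1 + wind/10) * (1 + slope/20)
Wind factor = 1 + 31.4/10 = 4.14
Slope factor = 1 + 9.8/20 = 1.49
ROS = 2.79 * 4.14 * 1.49 = 17.21 m/min

17.21


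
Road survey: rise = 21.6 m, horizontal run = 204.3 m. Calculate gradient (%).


Formula: Gradient = rise / run * 100
Gradient = 21.6 / 204.3 * 100 = 10.6%

10.6


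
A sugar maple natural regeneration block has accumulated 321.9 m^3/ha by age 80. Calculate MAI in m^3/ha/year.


Formula: MAI = Total Volume / Stand Age
MAI = 321.9 m^3/ha / 80 years
MAI = 4.02 m^3/ha/year

4.02


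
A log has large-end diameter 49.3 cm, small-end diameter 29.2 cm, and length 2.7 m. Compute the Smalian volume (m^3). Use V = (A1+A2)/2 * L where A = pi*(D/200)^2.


Smalian: V = (A1 + A2)/2 * L,  A = pi*(D/200)^2
A1 = pi*(49.3/200)^2 = 0.19089 m^2
A2 = pi*(29.2/200)^2 = 0.066966 m^2
V = (0.19089+0.066966)/2*2.7 = 0.3481 m^3

0.3481


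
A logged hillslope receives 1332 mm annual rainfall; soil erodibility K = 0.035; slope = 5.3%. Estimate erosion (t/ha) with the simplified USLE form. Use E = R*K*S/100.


Formula: E = R * K * S / 100  (simplified USLE)
R * K = 1332 * 0.035 = 46.62
E = 46.62 * 5.3 / 100 = 2.47 t/ha

2.47


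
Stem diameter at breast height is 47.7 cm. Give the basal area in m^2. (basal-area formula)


Formula: BA = pi * (DBH/2)^2 / 10000  (cm^2 to m^2)
Radius = DBH/2 = 47.7/2 = 23.85 cm
BA = pi * 23.85^2 / 10000
   = 1787.0086 cm^2 / 10000
   = 0.1787 m^2

0.1787


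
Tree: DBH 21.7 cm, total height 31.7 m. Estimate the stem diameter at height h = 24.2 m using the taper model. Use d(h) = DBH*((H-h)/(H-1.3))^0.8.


Taper: d(h) = DBH * ((H - h) / (H - 1.3))^0.8
Numerator = H - h = 31.7 - 24.2 = 7.5 m
Denominator = H - 1.3 = 31.7 - 1.3 = 30.4 m
Ratio = 7.5 / 30.4 = 0.24671
d = 21.7 * 0.24671^0.8 = 7.1 cm

7.1


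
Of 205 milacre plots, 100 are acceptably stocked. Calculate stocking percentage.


Formula: Stocking % = stocked plots / total plots * 100
Stocking = 100 / 205 * 100
Stocking = 0.4878 * 100 = 48.8%

48.8


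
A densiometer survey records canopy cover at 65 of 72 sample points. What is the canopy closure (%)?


Formula: Canopy closure = covered points / total points * 100
Closure = 65 / 72 * 100
Closure = 0.9028 * 100 = 90.3%

90.3


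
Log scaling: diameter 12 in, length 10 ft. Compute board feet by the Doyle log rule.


Doyle: BF = (D - 4)^2 * L / 16
Adjusted diameter = 12 - 4 = 8 in
(D-4)^2 = 8^2 = 64
BF = 64 * 10 / 16 = 40 BF

40


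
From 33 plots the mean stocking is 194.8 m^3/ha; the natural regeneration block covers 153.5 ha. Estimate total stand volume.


Formula: Total Volume = Mean Volume per ha * Total Area
Total Volume = 194.8 m^3/ha * 153.5 ha
Total Volume = 29902 m^3

29902


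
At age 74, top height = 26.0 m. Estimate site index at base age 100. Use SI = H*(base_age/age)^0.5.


Formula: SI = H_dom * (base_age / age)^0.5
Age ratio = 100 / 74 = 1.35135
sqrt(age_ratio) = 1.16248
SI = 26.0 * 1.16248 = 30.2 m

30.2


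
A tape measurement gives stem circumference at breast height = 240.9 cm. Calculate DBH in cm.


Formula: DBH = C / pi
DBH = 240.9 / pi
pi = 3.14159...
DBH = 76.7 cm

76.7


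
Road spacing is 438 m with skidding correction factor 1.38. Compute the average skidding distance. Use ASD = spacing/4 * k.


Formula: ASD = (spacing / 4) * correction
Uncorrected distance = spacing / 4 = 438 / 4 = 109.5 m
ASD = 109.5 * 1.38 = 151 m

151


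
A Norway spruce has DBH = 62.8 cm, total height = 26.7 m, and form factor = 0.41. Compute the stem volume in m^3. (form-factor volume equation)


Formula: V = pi * (DBH/200)^2 * H * ff
Radius = DBH/200 = 62.8/200 = 0.314 m
Radius^2 = 0.314^2 = 0.098596 m^2
V = pi * 0.098596 * 26.7 * 0.41
V = 3.391 m^3

3.391


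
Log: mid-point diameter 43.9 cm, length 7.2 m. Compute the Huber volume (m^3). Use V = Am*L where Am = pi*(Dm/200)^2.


Huber: V = Am * L,  Am = pi*(Dm/200)^2
Am = pi*(43.9/200)^2 = 0.151363 m^2
V = 0.151363*7.2 = 1.0898 m^3

1.0898


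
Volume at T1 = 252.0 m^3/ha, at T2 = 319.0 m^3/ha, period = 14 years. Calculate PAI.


Formula: PAI = (V_T2 - V_T1) / (T2 - T1)
Volume increment = 319.0 - 252.0 = 67.0 m^3/ha
PAI = 67.0 / 14 = 4.79 m^3/ha/year

4.79


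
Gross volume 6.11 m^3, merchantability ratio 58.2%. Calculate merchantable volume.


Formula: MV = V_total * (merchantable_pct / 100)
Merchantable fraction = 58.2% / 100 = 0.582
MV = 6.11 m^3 * 0.582 = 3.556 m^3

3.556


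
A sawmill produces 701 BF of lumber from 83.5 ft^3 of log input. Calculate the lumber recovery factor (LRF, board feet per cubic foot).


Formula: LRF = Lumber Output (BF) / Log Input (ft^3)
LRF = 701 BF / 83.5 ft^3
LRF = 8.4 BF/ft^3

8.4


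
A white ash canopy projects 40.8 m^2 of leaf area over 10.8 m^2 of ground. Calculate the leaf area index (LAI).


Formula: LAI = total leaf area / ground area  (dimensionless)
LAI = 40.8 m^2 / 10.8 m^2
LAI = 3.78

3.78


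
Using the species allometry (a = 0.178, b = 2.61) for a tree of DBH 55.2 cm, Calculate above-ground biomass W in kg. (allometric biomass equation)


Formula: W = a * DBH^b  (allometric power law)
DBH^b = 55.2^2.61 = 35193.3811
W = 0.178 * 35193.3811 = 6264.4 kg

6264.4


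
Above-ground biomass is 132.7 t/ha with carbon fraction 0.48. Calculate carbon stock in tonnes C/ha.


Formula: Carbon Stock = Biomass * Carbon Fraction
C = 132.7 t/ha * 0.48
C = 63.7 t C/ha

63.7


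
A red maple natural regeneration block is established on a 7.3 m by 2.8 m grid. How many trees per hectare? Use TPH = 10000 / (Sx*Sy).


Formula: TPH = 10000 m^2/ha / (spacing_x * spacing_y)
Area per tree = 7.3 m * 2.8 m = 20.44 m^2
TPH = 10000 / 20.44 = 489 trees/ha

489


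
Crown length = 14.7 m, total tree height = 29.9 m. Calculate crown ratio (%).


Formula: Crown Ratio = (Crown Length / Total Height) * 100
CR = (14.7 m / 29.9 m) * 100
CR = 0.4916 * 100 = 49.2%

49.2


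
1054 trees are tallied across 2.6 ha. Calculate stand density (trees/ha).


Formula: Stand Density = N_trees / Area_ha
Density = 1054 trees / 2.6 ha
Density = 405 trees/ha

405


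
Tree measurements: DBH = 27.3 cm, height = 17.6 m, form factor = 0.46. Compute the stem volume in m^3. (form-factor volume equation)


Formula: V = pi * (DBH/200)^2 * H * ff
Radius = DBH/200 = 27.3/200 = 0.1365 m
Radius^2 = 0.1365^2 = 0.01863225 m^2
V = pi * 0.01863225 * 17.6 * 0.46
V = 0.474 m^3

0.474


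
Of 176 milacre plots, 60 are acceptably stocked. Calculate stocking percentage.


Formula: Stocking % = stocked plots / total plots * 100
Stocking = 60 / 176 * 100
Stocking = 0.3409 * 100 = 34.1%

34.1


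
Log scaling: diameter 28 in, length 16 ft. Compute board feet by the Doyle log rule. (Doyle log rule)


Doyle: BF = (D - 4)^2 * L / 16
Adjusted diameter = 28 - 4 = 24 in
(D-4)^2 = 24^2 = 576
BF = 576 * 16 / 16 = 576 BF

576


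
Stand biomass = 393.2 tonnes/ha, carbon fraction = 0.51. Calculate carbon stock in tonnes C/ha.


Formula: Carbon Stock = Biomass * Carbon Fraction
C = 393.2 t/ha * 0.51
C = 200.5 t C/ha

200.5


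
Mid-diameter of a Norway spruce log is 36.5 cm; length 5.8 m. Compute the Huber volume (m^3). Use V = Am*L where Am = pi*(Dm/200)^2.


Huber: V = Am * L,  Am = pi*(Dm/200)^2
Am = pi*(36.5/200)^2 = 0.104635 m^2
V = 0.104635*5.8 = 0.6069 m^3

0.6069


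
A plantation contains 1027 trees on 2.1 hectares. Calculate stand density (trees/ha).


Formula: Stand Density = N_trees / Area_ha
Density = 1027 trees / 2.1 ha
Density = 489 trees/ha

489


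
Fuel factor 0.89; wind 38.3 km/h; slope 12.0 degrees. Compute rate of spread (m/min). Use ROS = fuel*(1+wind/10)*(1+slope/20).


Formula: ROS = fuel * (1 + wind/10) * (1 + slope/20)
Wind factor = 1 + 38.3/10 = 4.83
Slope factor = 1 + 12.0/20 = 1.6
ROS = 0.89 * 4.83 * 1.6 = 6.88 m/min

6.88


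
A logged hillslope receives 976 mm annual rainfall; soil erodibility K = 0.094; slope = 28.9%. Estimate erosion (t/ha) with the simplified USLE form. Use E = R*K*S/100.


Formula: E = R * K * S / 100  (simplified USLE)
R * K = 976 * 0.094 = 91.744
E = 91.744 * 28.9 / 100 = 26.51 t/ha

26.51


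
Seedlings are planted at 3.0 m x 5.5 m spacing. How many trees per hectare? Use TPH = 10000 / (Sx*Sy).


Formula: TPH = 10000 m^2/ha / (spacing_x * spacing_y)
Area per tree = 3.0 m * 5.5 m = 16.5 m^2
TPH = 10000 / 16.5 = 606 trees/ha

606
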